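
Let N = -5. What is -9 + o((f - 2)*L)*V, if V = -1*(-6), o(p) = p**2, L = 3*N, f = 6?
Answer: 21591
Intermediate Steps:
L = -15 (L = 3*(-5) = -15)
V = 6
-9 + o((f - 2)*L)*V = -9 + ((6 - 2)*(-15))**2*6 = -9 + (4*(-15))**2*6 = -9 + (-60)**2*6 = -9 + 3600*6 = -9 + 21600 = 21591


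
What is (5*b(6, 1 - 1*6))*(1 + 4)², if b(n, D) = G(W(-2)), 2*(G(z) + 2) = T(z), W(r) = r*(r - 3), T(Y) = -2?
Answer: -375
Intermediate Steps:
W(r) = r*(-3 + r)
G(z) = -3 (G(z) = -2 + (½)*(-2) = -2 - 1 = -3)
b(n, D) = -3
(5*b(6, 1 - 1*6))*(1 + 4)² = (5*(-3))*(1 + 4)² = -15*5² = -15*25 = -375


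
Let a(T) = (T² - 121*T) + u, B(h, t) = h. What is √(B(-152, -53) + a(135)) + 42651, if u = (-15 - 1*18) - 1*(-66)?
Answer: 42651 + √1771 ≈ 42693.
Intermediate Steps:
u = 33 (u = (-15 - 18) + 66 = -33 + 66 = 33)
a(T) = 33 + T² - 121*T (a(T) = (T² - 121*T) + 33 = 33 + T² - 121*T)
√(B(-152, -53) + a(135)) + 42651 = √(-152 + (33 + 135² - 121*135)) + 42651 = √(-152 + (33 + 18225 - 16335)) + 42651 = √(-152 + 1923) + 42651 = √1771 + 42651 = 42651 + √1771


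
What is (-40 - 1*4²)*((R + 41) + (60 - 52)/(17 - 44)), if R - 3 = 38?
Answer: -123536/27 ≈ -4575.4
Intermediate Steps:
R = 41 (R = 3 + 38 = 41)
(-40 - 1*4²)*((R + 41) + (60 - 52)/(17 - 44)) = (-40 - 1*4²)*((41 + 41) + (60 - 52)/(17 - 44)) = (-40 - 1*16)*(82 + 8/(-27)) = (-40 - 16)*(82 + 8*(-1/27)) = -56*(82 - 8/27) = -56*2206/27 = -123536/27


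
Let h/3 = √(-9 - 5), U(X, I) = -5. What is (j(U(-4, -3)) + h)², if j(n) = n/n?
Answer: -125 + 6*I*√14 ≈ -125.0 + 22.45*I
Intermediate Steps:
h = 3*I*√14 (h = 3*√(-9 - 5) = 3*√(-14) = 3*(I*√14) = 3*I*√14 ≈ 11.225*I)
j(n) = 1
(j(U(-4, -3)) + h)² = (1 + 3*I*√14)²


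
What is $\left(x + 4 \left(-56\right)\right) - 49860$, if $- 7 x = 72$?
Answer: $- \frac{350660}{7} \approx -50094.0$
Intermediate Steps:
$x = - \frac{72}{7}$ ($x = \left(- \frac{1}{7}\right) 72 = - \frac{72}{7} \approx -10.286$)
$\left(x + 4 \left(-56\right)\right) - 49860 = \left(- \frac{72}{7} + 4 \left(-56\right)\right) - 49860 = \left(- \frac{72}{7} - 224\right) - 49860 = - \frac{1640}{7} - 49860 = - \frac{350660}{7}$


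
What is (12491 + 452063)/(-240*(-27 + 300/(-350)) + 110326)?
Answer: 1625939/409541 ≈ 3.9701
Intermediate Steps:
(12491 + 452063)/(-240*(-27 + 300/(-350)) + 110326) = 464554/(-240*(-27 + 300*(-1/350)) + 110326) = 464554/(-240*(-27 - 6/7) + 110326) = 464554/(-240*(-195/7) + 110326) = 464554/(46800/7 + 110326) = 464554/(819082/7) = 464554*(7/819082) = 1625939/409541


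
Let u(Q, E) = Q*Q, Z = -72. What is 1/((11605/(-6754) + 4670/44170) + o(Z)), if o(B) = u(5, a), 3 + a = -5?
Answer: 2712038/63427753 ≈ 0.042758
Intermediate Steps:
a = -8 (a = -3 - 5 = -8)
u(Q, E) = Q**2
o(B) = 25 (o(B) = 5**2 = 25)
1/((11605/(-6754) + 4670/44170) + o(Z)) = 1/((11605/(-6754) + 4670/44170) + 25) = 1/((11605*(-1/6754) + 4670*(1/44170)) + 25) = 1/((-1055/614 + 467/4417) + 25) = 1/(-4373197/2712038 + 25) = 1/(63427753/2712038) = 2712038/63427753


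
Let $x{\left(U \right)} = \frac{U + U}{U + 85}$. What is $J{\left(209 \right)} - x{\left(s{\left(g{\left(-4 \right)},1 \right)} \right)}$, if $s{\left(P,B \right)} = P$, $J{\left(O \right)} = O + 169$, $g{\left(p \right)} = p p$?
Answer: $\frac{38146}{101} \approx 377.68$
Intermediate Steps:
$g{\left(p \right)} = p^{2}$
$J{\left(O \right)} = 169 + O$
$x{\left(U \right)} = \frac{2 U}{85 + U}$
$J{\left(209 \right)} - x{\left(s{\left(g{\left(-4 \right)},1 \right)} \right)} = \left(169 + 209\right) - \frac{2 \left(-4\right)^{2}}{85 + \left(-4\right)^{2}} = 378 - 2 \cdot 16 \frac{1}{85 + 16} = 378 - 2 \cdot 16 \cdot \frac{1}{101} = 378 - \frac{32}{101} = \frac{38146}{101}$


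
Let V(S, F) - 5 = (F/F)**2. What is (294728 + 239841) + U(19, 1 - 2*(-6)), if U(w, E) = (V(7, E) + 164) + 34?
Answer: 534773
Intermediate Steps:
V(S, F) = 6 (V(S, F) = 5 + (F/F)**2 = 5 + 1**2 = 5 + 1 = 6)
U(w, E) = 204 (U(w, E) = (6 + 164) + 34 = 170 + 34 = 204)
(294728 + 239841) + U(19, 1 - 2*(-6)) = (294728 + 239841) + 204 = 534569 + 204 = 534773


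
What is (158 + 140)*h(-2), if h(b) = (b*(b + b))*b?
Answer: -4768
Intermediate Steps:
h(b) = 2*b³ (h(b) = (b*(2*b))*b = (2*b²)*b = 2*b³)
(158 + 140)*h(-2) = (158 + 140)*(2*(-2)³) = 298*(2*(-8)) = 298*(-16) = -4768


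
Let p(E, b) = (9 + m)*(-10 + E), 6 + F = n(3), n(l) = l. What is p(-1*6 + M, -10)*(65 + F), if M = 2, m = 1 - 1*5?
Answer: -4340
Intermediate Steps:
F = -3 (F = -6 + 3 = -3)
m = -4 (m = 1 - 5 = -4)
p(E, b) = -50 + 5*E (p(E, b) = (9 - 4)*(-10 + E) = 5*(-10 + E) = -50 + 5*E)
p(-1*6 + M, -10)*(65 + F) = (-50 + 5*(-1*6 + 2))*(65 - 3) = (-50 + 5*(-6 + 2))*62 = (-50 + 5*(-4))*62 = (-50 - 20)*62 = -70*62 = -4340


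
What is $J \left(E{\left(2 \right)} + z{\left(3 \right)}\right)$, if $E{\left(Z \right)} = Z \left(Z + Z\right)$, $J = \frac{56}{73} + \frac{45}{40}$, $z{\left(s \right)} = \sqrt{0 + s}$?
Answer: $\frac{1105}{73} + \frac{1105 \sqrt{3}}{584} \approx 18.414$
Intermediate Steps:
$z{\left(s \right)} = \sqrt{s}$
$J = \frac{1105}{584}$ ($J = 56 \cdot \frac{1}{73} + 45 \cdot \frac{1}{40} = \frac{56}{73} + \frac{9}{8} = \frac{1105}{584} \approx 1.8921$)
$E{\left(Z \right)} = 2 Z^{2}$ ($E{\left(Z \right)} = Z 2 Z = 2 Z^{2}$)
$J \left(E{\left(2 \right)} + z{\left(3 \right)}\right) = \frac{1105 \left(2 \cdot 2^{2} + \sqrt{3}\right)}{584} = \frac{1105 \left(2 \cdot 4 + \sqrt{3}\right)}{584} = \frac{1105 \left(8 + \sqrt{3}\right)}{584} = \frac{1105}{73} + \frac{1105 \sqrt{3}}{584}$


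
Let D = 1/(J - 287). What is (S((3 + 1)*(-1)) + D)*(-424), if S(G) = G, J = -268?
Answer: 941704/555 ≈ 1696.8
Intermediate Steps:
D = -1/555 (D = 1/(-268 - 287) = 1/(-555) = -1/555 ≈ -0.0018018)
(S((3 + 1)*(-1)) + D)*(-424) = ((3 + 1)*(-1) - 1/555)*(-424) = (4*(-1) - 1/555)*(-424) = (-4 - 1/555)*(-424) = -2221/555*(-424) = 941704/555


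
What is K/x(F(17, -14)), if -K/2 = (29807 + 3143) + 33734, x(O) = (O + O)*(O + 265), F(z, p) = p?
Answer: 33342/1757 ≈ 18.977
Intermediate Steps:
x(O) = 2*O*(265 + O) (x(O) = (2*O)*(265 + O) = 2*O*(265 + O))
K = -133368 (K = -2*((29807 + 3143) + 33734) = -2*(32950 + 33734) = -2*66684 = -133368)
K/x(F(17, -14)) = -133368*(-1/(28*(265 - 14))) = -133368/(2*(-14)*251) = -133368/(-7028) = -133368*(-1/7028) = 33342/1757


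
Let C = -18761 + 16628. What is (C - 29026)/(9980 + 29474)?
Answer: -31159/39454 ≈ -0.78975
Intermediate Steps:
C = -2133
(C - 29026)/(9980 + 29474) = (-2133 - 29026)/(9980 + 29474) = -31159/39454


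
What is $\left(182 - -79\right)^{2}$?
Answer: $68121$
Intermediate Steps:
$\left(182 - -79\right)^{2} = \left(182 + \left(-127 + 206\right)\right)^{2} = \left(182 + 79\right)^{2} = 261^{2} = 68121$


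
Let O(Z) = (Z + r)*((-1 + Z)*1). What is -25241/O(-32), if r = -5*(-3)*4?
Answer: 25241/924 ≈ 27.317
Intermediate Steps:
r = 60 (r = 15*4 = 60)
O(Z) = (-1 + Z)*(60 + Z) (O(Z) = (Z + 60)*((-1 + Z)*1) = (60 + Z)*(-1 + Z) = (-1 + Z)*(60 + Z))
-25241/O(-32) = -25241/(-60 + (-32)² + 59*(-32)) = -25241/(-60 + 1024 - 1888) = -25241/(-924) = -25241*(-1/924) = 25241/924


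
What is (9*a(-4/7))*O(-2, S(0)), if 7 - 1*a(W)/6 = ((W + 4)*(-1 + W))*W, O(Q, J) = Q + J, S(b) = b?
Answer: -145260/343 ≈ -423.50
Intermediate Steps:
O(Q, J) = J + Q
a(W) = 42 - 6*W*(-1 + W)*(4 + W) (a(W) = 42 - 6*(W + 4)*(-1 + W)*W = 42 - 6*(4 + W)*(-1 + W)*W = 42 - 6*(-1 + W)*(4 + W)*W = 42 - 6*W*(-1 + W)*(4 + W))
(9*a(-4/7))*O(-2, S(0)) = (9*(42 - 18*(-4/7)² - 6*(-4/7)³ + 24*(-4/7)))*(0 - 2) = (9*(42 - 18*(-4*⅐)² - 6*(-4*⅐)³ + 24*(-4*⅐)))*(-2) = (9*(42 - 18*(-4/7)² - 6*(-4/7)³ + 24*(-4/7)))*(-2) = (9*(42 - 18*16/49 - 6*(-64/343) - 96/7))*(-2) = (9*(42 - 288/49 + 384/343 - 96/7))*(-2) = (9*(8070/343))*(-2) = (72630/343)*(-2) = -145260/343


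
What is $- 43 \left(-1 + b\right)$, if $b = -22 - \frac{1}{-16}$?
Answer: $\frac{15781}{16} \approx 986.31$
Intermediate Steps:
$b = - \frac{351}{16}$ ($b = -22 - - \frac{1}{16} = -22 + \frac{1}{16} = - \frac{351}{16} \approx -21.938$)
$- 43 \left(-1 + b\right) = - 43 \left(-1 - \frac{351}{16}\right) = \left(-43\right) \left(- \frac{367}{16}\right) = \frac{15781}{16}$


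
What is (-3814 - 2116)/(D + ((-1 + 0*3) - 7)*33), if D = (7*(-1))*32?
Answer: 2965/244 ≈ 12.152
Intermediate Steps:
D = -224 (D = -7*32 = -224)
(-3814 - 2116)/(D + ((-1 + 0*3) - 7)*33) = (-3814 - 2116)/(-224 + ((-1 + 0*3) - 7)*33) = -5930/(-224 + ((-1 + 0) - 7)*33) = -5930/(-224 + (-1 - 7)*33) = -5930/(-224 - 8*33) = -5930/(-224 - 264) = -5930/(-488) = -5930*(-1/488) = 2965/244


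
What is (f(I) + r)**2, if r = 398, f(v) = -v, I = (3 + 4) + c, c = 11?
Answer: 144400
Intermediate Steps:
I = 18 (I = (3 + 4) + 11 = 7 + 11 = 18)
(f(I) + r)**2 = (-1*18 + 398)**2 = (-18 + 398)**2 = 380**2 = 144400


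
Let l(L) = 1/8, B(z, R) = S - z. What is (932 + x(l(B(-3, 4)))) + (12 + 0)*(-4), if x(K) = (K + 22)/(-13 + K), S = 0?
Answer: 90875/103 ≈ 882.28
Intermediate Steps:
B(z, R) = -z (B(z, R) = 0 - z = -z)
l(L) = ⅛
x(K) = (22 + K)/(-13 + K)
(932 + x(l(B(-3, 4)))) + (12 + 0)*(-4) = (932 + (22 + ⅛)/(-13 + ⅛)) + (12 + 0)*(-4) = (932 + (177/8)/(-103/8)) + 12*(-4) = (932 - 8/103*177/8) - 48 = (932 - 177/103) - 48 = 95819/103 - 48 = 90875/103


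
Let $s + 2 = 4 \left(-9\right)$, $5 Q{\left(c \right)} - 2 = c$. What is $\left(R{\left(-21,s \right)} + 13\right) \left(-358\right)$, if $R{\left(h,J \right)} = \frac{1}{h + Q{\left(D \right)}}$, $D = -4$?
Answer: $- \frac{496188}{107} \approx -4637.3$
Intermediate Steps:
$Q{\left(c \right)} = \frac{2}{5} + \frac{c}{5}$
$s = -38$ ($s = -2 + 4 \left(-9\right) = -2 - 36 = -38$)
$R{\left(h,J \right)} = \frac{1}{- \frac{2}{5} + h}$ ($R{\left(h,J \right)} = \frac{1}{h + \left(\frac{2}{5} + \frac{1}{5} \left(-4\right)\right)} = \frac{1}{h + \left(\frac{2}{5} - \frac{4}{5}\right)} = \frac{1}{h - \frac{2}{5}} = \frac{1}{- \frac{2}{5} + h}$)
$\left(R{\left(-21,s \right)} + 13\right) \left(-358\right) = \left(\frac{5}{-2 + 5 \left(-21\right)} + 13\right) \left(-358\right) = \left(\frac{5}{-2 - 105} + 13\right) \left(-358\right) = \left(\frac{5}{-107} + 13\right) \left(-358\right) = \left(5 \left(- \frac{1}{107}\right) + 13\right) \left(-358\right) = \left(- \frac{5}{107} + 13\right) \left(-358\right) = \frac{1386}{107} \left(-358\right) = - \frac{496188}{107}$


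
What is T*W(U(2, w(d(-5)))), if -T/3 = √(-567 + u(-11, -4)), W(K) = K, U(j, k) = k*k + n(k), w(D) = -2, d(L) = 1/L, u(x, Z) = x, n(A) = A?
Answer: -102*I*√2 ≈ -144.25*I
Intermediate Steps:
d(L) = 1/L
U(j, k) = k + k² (U(j, k) = k*k + k = k² + k = k + k²)
T = -51*I*√2 (T = -3*√(-567 - 11) = -51*I*√2 ≈ -72.125*I)
T*W(U(2, w(d(-5)))) = (-51*I*√2)*(-2*(1 - 2)) = (-51*I*√2)*(-2*(-1)) = -51*I*√2*2 = -102*I*√2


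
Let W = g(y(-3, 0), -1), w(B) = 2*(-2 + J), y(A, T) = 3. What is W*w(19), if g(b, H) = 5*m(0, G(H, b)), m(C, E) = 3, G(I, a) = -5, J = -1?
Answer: -90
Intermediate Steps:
g(b, H) = 15 (g(b, H) = 5*3 = 15)
w(B) = -6 (w(B) = 2*(-2 - 1) = 2*(-3) = -6)
W = 15
W*w(19) = 15*(-6) = -90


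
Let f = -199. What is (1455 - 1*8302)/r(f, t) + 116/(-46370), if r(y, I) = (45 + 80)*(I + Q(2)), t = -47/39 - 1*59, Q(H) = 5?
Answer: 1235110171/1247932625 ≈ 0.98973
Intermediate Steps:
t = -2348/39 (t = -47*1/39 - 59 = -47/39 - 59 = -2348/39 ≈ -60.205)
r(y, I) = 625 + 125*I (r(y, I) = (45 + 80)*(I + 5) = 125*(5 + I) = 625 + 125*I)
(1455 - 1*8302)/r(f, t) + 116/(-46370) = (1455 - 1*8302)/(625 + 125*(-2348/39)) + 116/(-46370) = (1455 - 8302)/(625 - 293500/39) + 116*(-1/46370) = -6847/(-269125/39) - 58/23185 = -6847*(-39/269125) - 58/23185 = 267033/269125 - 58/23185 = 1235110171/1247932625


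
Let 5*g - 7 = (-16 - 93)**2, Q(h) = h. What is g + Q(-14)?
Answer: 11818/5 ≈ 2363.6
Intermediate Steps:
g = 11888/5 (g = 7/5 + (-16 - 93)**2/5 = 7/5 + (1/5)*(-109)**2 = 7/5 + (1/5)*11881 = 7/5 + 11881/5 = 11888/5 ≈ 2377.6)
g + Q(-14) = 11888/5 - 14 = 11818/5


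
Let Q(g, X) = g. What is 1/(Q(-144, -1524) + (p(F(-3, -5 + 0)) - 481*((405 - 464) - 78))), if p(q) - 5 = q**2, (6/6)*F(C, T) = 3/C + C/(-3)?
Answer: 1/65758 ≈ 1.5207e-5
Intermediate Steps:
F(C, T) = 3/C - C/3 (F(C, T) = 3/C + C/(-3) = 3/C + C*(-1/3) = 3/C - C/3)
p(q) = 5 + q**2
1/(Q(-144, -1524) + (p(F(-3, -5 + 0)) - 481*((405 - 464) - 78))) = 1/(-144 + ((5 + (3/(-3) - 1/3*(-3))**2) - 481*((405 - 464) - 78))) = 1/(-144 + ((5 + (3*(-1/3) + 1)**2) - 481*(-59 - 78))) = 1/(-144 + ((5 + (-1 + 1)**2) - 481*(-137))) = 1/(-144 + ((5 + 0**2) + 65897)) = 1/(-144 + ((5 + 0) + 65897)) = 1/(-144 + (5 + 65897)) = 1/(-144 + 65902) = 1/65758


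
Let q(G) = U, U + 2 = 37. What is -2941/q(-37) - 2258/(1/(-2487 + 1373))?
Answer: 88036479/35 ≈ 2.5153e+6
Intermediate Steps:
U = 35 (U = -2 + 37 = 35)
q(G) = 35
-2941/q(-37) - 2258/(1/(-2487 + 1373)) = -2941/35 - 2258/(1/(-2487 + 1373)) = -2941*1/35 - 2258/(1/(-1114)) = -2941/35 - 2258/(-1/1114) = -2941/35 - 2258*(-1114) = -2941/35 + 2515412 = 88036479/35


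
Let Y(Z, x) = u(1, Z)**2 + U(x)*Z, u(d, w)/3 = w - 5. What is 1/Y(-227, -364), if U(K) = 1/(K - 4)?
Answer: 368/178265315 ≈ 2.0643e-6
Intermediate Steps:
u(d, w) = -15 + 3*w (u(d, w) = 3*(w - 5) = 3*(-5 + w) = -15 + 3*w)
U(K) = 1/(-4 + K)
Y(Z, x) = (-15 + 3*Z)**2 + Z/(-4 + x)
1/Y(-227, -364) = 1/((-227 + 9*(-5 - 227)**2*(-4 - 364))/(-4 - 364)) = 1/((-227 + 9*(-232)**2*(-368))/(-368)) = 1/(-(-227 + 9*53824*(-368))/368) = 1/(-(-227 - 178265088)/368) = 1/(-1/368*(-178265315)) = 1/(178265315/368) = 368/178265315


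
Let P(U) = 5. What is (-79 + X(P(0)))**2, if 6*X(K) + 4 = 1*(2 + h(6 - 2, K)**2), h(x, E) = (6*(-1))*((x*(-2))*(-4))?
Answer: 331021636/9 ≈ 3.6780e+7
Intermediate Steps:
h(x, E) = -48*x (h(x, E) = -6*(-2*x)*(-4) = -48*x)
X(K) = 18431/3 (X(K) = -2/3 + (1*(2 + (-48*(6 - 2))**2))/6 = -2/3 + (1*(2 + (-48*4)**2))/6 = -2/3 + (1*(2 + (-192)**2))/6 = -2/3 + (1*(2 + 36864))/6 = -2/3 + (1*36866)/6 = -2/3 + (1/6)*36866 = -2/3 + 18433/3 = 18431/3)
(-79 + X(P(0)))**2 = (-79 + 18431/3)**2 = (18194/3)**2 = 331021636/9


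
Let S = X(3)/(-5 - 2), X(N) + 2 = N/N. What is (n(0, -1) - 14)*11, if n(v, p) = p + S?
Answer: -1144/7 ≈ -163.43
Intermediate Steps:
X(N) = -1 (X(N) = -2 + N/N = -2 + 1 = -1)
S = ⅐ (S = -1/(-5 - 2) = -1/(-7) = -1*(-⅐) = ⅐ ≈ 0.14286)
n(v, p) = ⅐ + p (n(v, p) = p + ⅐ = ⅐ + p)
(n(0, -1) - 14)*11 = ((⅐ - 1) - 14)*11 = (-6/7 - 14)*11 = -104/7*11 = -1144/7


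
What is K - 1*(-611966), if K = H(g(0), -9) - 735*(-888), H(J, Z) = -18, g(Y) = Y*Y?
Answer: 1264628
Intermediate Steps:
g(Y) = Y**2
K = 652662 (K = -18 - 735*(-888) = -18 + 652680 = 652662)
K - 1*(-611966) = 652662 - 1*(-611966) = 652662 + 611966 = 1264628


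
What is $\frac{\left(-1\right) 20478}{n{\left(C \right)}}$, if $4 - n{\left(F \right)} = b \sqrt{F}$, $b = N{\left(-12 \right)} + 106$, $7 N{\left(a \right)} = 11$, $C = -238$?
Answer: $- \frac{286692}{9639209} - \frac{7709967 i \sqrt{238}}{9639209} \approx -0.029742 - 12.34 i$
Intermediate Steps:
$N{\left(a \right)} = \frac{11}{7}$ ($N{\left(a \right)} = \frac{1}{7} \cdot 11 = \frac{11}{7}$)
$b = \frac{753}{7}$ ($b = \frac{11}{7} + 106 = \frac{753}{7} \approx 107.57$)
$n{\left(F \right)} = 4 - \frac{753 \sqrt{F}}{7}$
$\frac{\left(-1\right) 20478}{n{\left(C \right)}} = \frac{\left(-1\right) 20478}{4 - \frac{753 \sqrt{-238}}{7}} = - \frac{20478}{4 - \frac{753 i \sqrt{238}}{7}}$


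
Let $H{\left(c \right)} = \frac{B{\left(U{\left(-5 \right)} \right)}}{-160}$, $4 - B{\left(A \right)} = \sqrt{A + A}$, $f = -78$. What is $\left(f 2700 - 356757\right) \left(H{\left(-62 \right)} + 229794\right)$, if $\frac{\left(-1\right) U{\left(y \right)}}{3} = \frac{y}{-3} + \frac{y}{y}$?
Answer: $- \frac{5215008810963}{40} - \frac{567357 i}{40} \approx -1.3038 \cdot 10^{11} - 14184.0 i$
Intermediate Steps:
$U{\left(y \right)} = -3 + y$ ($U{\left(y \right)} = - 3 \left(\frac{y}{-3} + \frac{y}{y}\right) = - 3 \left(y \left(- \frac{1}{3}\right) + 1\right) = - 3 \left(- \frac{y}{3} + 1\right) = - 3 \left(1 - \frac{y}{3}\right) = -3 + y$)
$B{\left(A \right)} = 4 - \sqrt{2} \sqrt{A}$ ($B{\left(A \right)} = 4 - \sqrt{A + A} = 4 - \sqrt{2 A} = 4 - \sqrt{2} \sqrt{A}$)
$H{\left(c \right)} = - \frac{1}{40} + \frac{i}{40}$ ($H{\left(c \right)} = \frac{4 - \sqrt{2} \sqrt{-3 - 5}}{-160} = \left(4 - \sqrt{2} \sqrt{-8}\right) \left(- \frac{1}{160}\right) = \left(4 - \sqrt{2} \cdot 2 i \sqrt{2}\right) \left(- \frac{1}{160}\right) = \left(4 - 4 i\right) \left(- \frac{1}{160}\right) = - \frac{1}{40} + \frac{i}{40}$)
$\left(f 2700 - 356757\right) \left(H{\left(-62 \right)} + 229794\right) = \left(\left(-78\right) 2700 - 356757\right) \left(\left(- \frac{1}{40} + \frac{i}{40}\right) + 229794\right) = \left(-210600 - 356757\right) \left(\frac{9191759}{40} + \frac{i}{40}\right) = - 567357 \left(\frac{9191759}{40} + \frac{i}{40}\right) = - \frac{5215008810963}{40} - \frac{567357 i}{40}$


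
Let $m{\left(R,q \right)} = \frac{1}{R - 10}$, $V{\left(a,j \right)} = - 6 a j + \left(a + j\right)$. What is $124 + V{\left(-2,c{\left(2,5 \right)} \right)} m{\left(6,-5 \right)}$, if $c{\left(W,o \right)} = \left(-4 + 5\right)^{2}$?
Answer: $\frac{485}{4} \approx 121.25$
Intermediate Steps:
$c{\left(W,o \right)} = 1$ ($c{\left(W,o \right)} = 1^{2} = 1$)
$V{\left(a,j \right)} = a + j - 6 a j$ ($V{\left(a,j \right)} = - 6 a j + \left(a + j\right) = a + j - 6 a j$)
$m{\left(R,q \right)} = \frac{1}{-10 + R}$
$124 + V{\left(-2,c{\left(2,5 \right)} \right)} m{\left(6,-5 \right)} = 124 + \frac{-2 + 1 - \left(-12\right) 1}{-10 + 6} = 124 + \frac{-2 + 1 + 12}{-4} = 124 + 11 \left(- \frac{1}{4}\right) = 124 - \frac{11}{4} = \frac{485}{4}$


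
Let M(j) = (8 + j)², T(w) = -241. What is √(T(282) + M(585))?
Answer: 4*√21963 ≈ 592.80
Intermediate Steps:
√(T(282) + M(585)) = √(-241 + (8 + 585)²) = √(-241 + 593²) = √(-241 + 351649) = √351408 = 4*√21963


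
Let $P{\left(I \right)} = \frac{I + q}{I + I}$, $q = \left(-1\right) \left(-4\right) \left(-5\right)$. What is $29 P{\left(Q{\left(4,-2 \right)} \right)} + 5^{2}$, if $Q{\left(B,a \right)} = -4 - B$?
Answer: $\frac{303}{4} \approx 75.75$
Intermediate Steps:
$q = -20$ ($q = 4 \left(-5\right) = -20$)
$P{\left(I \right)} = \frac{-20 + I}{2 I}$ ($P{\left(I \right)} = \frac{I - 20}{I + I} = \frac{-20 + I}{2 I}$)
$29 P{\left(Q{\left(4,-2 \right)} \right)} + 5^{2} = 29 \frac{-20 - 8}{2 \left(-4 - 4\right)} + 5^{2} = 29 \frac{-20 - 8}{2 \left(-4 - 4\right)} + 25 = 29 \frac{-20 - 8}{2 \left(-8\right)} + 25 = 29 \cdot \frac{1}{2} \left(- \frac{1}{8}\right) \left(-28\right) + 25 = 29 \cdot \frac{7}{4} + 25 = \frac{203}{4} + 25 = \frac{303}{4}$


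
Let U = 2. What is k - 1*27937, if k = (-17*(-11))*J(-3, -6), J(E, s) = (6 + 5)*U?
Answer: -23823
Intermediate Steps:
J(E, s) = 22 (J(E, s) = (6 + 5)*2 = 11*2 = 22)
k = 4114 (k = -17*(-11)*22 = 187*22 = 4114)
k - 1*27937 = 4114 - 1*27937 = 4114 - 27937 = -23823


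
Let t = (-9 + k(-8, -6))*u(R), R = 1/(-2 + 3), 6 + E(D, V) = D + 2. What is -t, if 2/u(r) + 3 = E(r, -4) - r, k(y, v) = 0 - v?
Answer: -6/7 ≈ -0.85714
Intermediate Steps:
k(y, v) = -v
E(D, V) = -4 + D (E(D, V) = -6 + (D + 2) = -6 + (2 + D) = -4 + D)
R = 1 (R = 1/1 = 1)
u(r) = -2/7 (u(r) = 2/(-3 + ((-4 + r) - r)) = 2/(-3 - 4) = 2/(-7) = 2*(-1/7) = -2/7)
t = 6/7 (t = (-9 - 1*(-6))*(-2/7) = (-9 + 6)*(-2/7) = -3*(-2/7) = 6/7 ≈ 0.85714)
-t = -1*6/7 = -6/7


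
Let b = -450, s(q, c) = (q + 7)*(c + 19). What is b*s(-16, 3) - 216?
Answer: 88884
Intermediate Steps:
s(q, c) = (7 + q)*(19 + c)
b*s(-16, 3) - 216 = -450*(133 + 7*3 + 19*(-16) + 3*(-16)) - 216 = -450*(133 + 21 - 304 - 48) - 216 = -450*(-198) - 216 = 89100 - 216 = 88884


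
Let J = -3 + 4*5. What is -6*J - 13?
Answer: -115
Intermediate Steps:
J = 17 (J = -3 + 20 = 17)
-6*J - 13 = -6*17 - 13 = -102 - 13 = -115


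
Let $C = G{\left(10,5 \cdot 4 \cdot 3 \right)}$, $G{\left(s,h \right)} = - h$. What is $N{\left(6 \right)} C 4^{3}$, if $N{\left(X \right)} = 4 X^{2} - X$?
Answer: $-529920$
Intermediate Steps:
$C = -60$ ($C = - 5 \cdot 4 \cdot 3 = - 20 \cdot 3 = \left(-1\right) 60 = -60$)
$N{\left(X \right)} = - X + 4 X^{2}$
$N{\left(6 \right)} C 4^{3} = 6 \left(-1 + 4 \cdot 6\right) \left(- 60 \cdot 4^{3}\right) = 6 \left(-1 + 24\right) \left(\left(-60\right) 64\right) = 6 \cdot 23 \left(-3840\right) = 138 \left(-3840\right) = -529920$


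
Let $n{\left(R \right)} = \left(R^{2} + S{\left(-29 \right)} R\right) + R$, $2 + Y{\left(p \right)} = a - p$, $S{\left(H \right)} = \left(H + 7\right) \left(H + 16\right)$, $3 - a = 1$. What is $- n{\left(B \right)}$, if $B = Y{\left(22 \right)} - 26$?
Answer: $11472$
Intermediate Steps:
$a = 2$ ($a = 3 - 1 = 2$)
$S{\left(H \right)} = \left(7 + H\right) \left(16 + H\right)$
$Y{\left(p \right)} = - p$ ($Y{\left(p \right)} = -2 - \left(-2 + p\right) = - p$)
$B = -48$ ($B = \left(-1\right) 22 - 26 = -22 - 26 = -48$)
$n{\left(R \right)} = R^{2} + 287 R$ ($n{\left(R \right)} = \left(R^{2} + \left(112 + \left(-29\right)^{2} + 23 \left(-29\right)\right) R\right) + R = \left(R^{2} + \left(112 + 841 - 667\right) R\right) + R = \left(R^{2} + 286 R\right) + R = R^{2} + 287 R$)
$- n{\left(B \right)} = - \left(-48\right) \left(287 - 48\right) = - \left(-48\right) 239 = \left(-1\right) \left(-11472\right) = 11472$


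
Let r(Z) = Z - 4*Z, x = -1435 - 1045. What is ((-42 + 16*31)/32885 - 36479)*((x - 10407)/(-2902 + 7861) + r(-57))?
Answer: -333932643434674/54358905 ≈ -6.1431e+6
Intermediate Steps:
x = -2480
r(Z) = -3*Z
((-42 + 16*31)/32885 - 36479)*((x - 10407)/(-2902 + 7861) + r(-57)) = ((-42 + 16*31)/32885 - 36479)*((-2480 - 10407)/(-2902 + 7861) - 3*(-57)) = ((-42 + 496)*(1/32885) - 36479)*(-12887/4959 + 171) = (454*(1/32885) - 36479)*(-12887*1/4959 + 171) = (454/32885 - 36479)*(-12887/4959 + 171) = -1199611461/32885*835102/4959 = -333932643434674/54358905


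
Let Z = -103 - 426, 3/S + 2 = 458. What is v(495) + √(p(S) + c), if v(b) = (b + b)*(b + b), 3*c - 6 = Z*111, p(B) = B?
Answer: 980100 + I*√113042058/76 ≈ 9.801e+5 + 139.9*I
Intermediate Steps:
S = 1/152 (S = 3/(-2 + 458) = 3/456 = 3*(1/456) = 1/152 ≈ 0.0065789)
Z = -529
c = -19571 (c = 2 + (-529*111)/3 = 2 + (⅓)*(-58719) = 2 - 19573 = -19571)
v(b) = 4*b² (v(b) = (2*b)*(2*b) = 4*b²)
v(495) + √(p(S) + c) = 4*495² + √(1/152 - 19571) = 4*245025 + √(-2974791/152) = 980100 + I*√113042058/76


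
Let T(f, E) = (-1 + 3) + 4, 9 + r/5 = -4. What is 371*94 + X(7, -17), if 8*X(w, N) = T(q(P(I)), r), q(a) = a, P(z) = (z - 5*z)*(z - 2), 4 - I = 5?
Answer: 139499/4 ≈ 34875.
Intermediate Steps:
I = -1 (I = 4 - 1*5 = 4 - 5 = -1)
P(z) = -4*z*(-2 + z) (P(z) = (-4*z)*(-2 + z) = -4*z*(-2 + z))
r = -65 (r = -45 + 5*(-4) = -45 - 20 = -65)
T(f, E) = 6 (T(f, E) = 2 + 4 = 6)
X(w, N) = ¾ (X(w, N) = (⅛)*6 = ¾)
371*94 + X(7, -17) = 371*94 + ¾ = 34874 + ¾ = 139499/4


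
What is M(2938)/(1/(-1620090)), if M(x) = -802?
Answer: 1299312180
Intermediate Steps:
M(2938)/(1/(-1620090)) = -802/(1/(-1620090)) = -802/(-1/1620090) = -802*(-1620090) = 1299312180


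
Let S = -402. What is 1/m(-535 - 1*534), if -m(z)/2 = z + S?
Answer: 1/2942 ≈ 0.00033990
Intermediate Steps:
m(z) = 804 - 2*z (m(z) = -2*(z - 402) = -2*(-402 + z) = 804 - 2*z)
1/m(-535 - 1*534) = 1/(804 - 2*(-535 - 1*534)) = 1/(804 - 2*(-535 - 534)) = 1/(804 - 2*(-1069)) = 1/(804 + 2138) = 1/2942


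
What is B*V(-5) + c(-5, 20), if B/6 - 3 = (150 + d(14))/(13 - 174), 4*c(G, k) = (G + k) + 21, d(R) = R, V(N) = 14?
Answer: 4035/23 ≈ 175.43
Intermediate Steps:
c(G, k) = 21/4 + G/4 + k/4 (c(G, k) = ((G + k) + 21)/4 = (21 + G + k)/4 = 21/4 + G/4 + k/4)
B = 1914/161 (B = 18 + 6*((150 + 14)/(13 - 174)) = 18 + 6*(164/(-161)) = 18 + 6*(164*(-1/161)) = 18 + 6*(-164/161) = 18 - 984/161 = 1914/161 ≈ 11.888)
B*V(-5) + c(-5, 20) = (1914/161)*14 + (21/4 + (¼)*(-5) + (¼)*20) = 3828/23 + (21/4 - 5/4 + 5) = 3828/23 + 9 = 4035/23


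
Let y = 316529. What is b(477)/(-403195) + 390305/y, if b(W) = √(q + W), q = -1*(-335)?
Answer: 390305/316529 - 2*√203/403195 ≈ 1.2330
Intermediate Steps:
q = 335
b(W) = √(335 + W)
b(477)/(-403195) + 390305/y = √(335 + 477)/(-403195) + 390305/316529 = √812*(-1/403195) + 390305*(1/316529) = (2*√203)*(-1/403195) + 390305/316529 = -2*√203/403195 + 390305/316529 = 390305/316529 - 2*√203/403195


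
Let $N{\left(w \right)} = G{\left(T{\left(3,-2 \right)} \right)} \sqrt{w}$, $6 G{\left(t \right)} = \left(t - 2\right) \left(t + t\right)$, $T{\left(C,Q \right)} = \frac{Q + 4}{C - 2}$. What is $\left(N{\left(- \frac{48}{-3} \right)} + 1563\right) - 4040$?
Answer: $-2477$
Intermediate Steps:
$T{\left(C,Q \right)} = \frac{4 + Q}{-2 + C}$
$G{\left(t \right)} = \frac{t \left(-2 + t\right)}{3}$ ($G{\left(t \right)} = \frac{\left(t - 2\right) \left(t + t\right)}{6} = \frac{\left(-2 + t\right) 2 t}{6} = \frac{2 t \left(-2 + t\right)}{6} = \frac{t \left(-2 + t\right)}{3}$)
$N{\left(w \right)} = 0$ ($N{\left(w \right)} = \frac{\frac{4 - 2}{-2 + 3} \left(-2 + \frac{4 - 2}{-2 + 3}\right)}{3} \sqrt{w} = \frac{1^{-1} \cdot 2 \left(-2 + 1^{-1} \cdot 2\right)}{3} \sqrt{w} = \frac{1 \cdot 2 \left(-2 + 1 \cdot 2\right)}{3} \sqrt{w} = \frac{1}{3} \cdot 2 \left(-2 + 2\right) \sqrt{w} = \frac{1}{3} \cdot 2 \cdot 0 \sqrt{w} = 0 \sqrt{w} = 0$)
$\left(N{\left(- \frac{48}{-3} \right)} + 1563\right) - 4040 = \left(0 + 1563\right) - 4040 = 1563 - 4040 = -2477$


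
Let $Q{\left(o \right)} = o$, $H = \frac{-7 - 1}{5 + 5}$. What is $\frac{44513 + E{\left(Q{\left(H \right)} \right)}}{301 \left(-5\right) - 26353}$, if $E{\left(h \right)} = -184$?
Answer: $- \frac{44329}{27858} \approx -1.5912$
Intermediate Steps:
$H = - \frac{4}{5}$ ($H = - \frac{8}{10} = \left(-8\right) \frac{1}{10} = - \frac{4}{5} \approx -0.8$)
$\frac{44513 + E{\left(Q{\left(H \right)} \right)}}{301 \left(-5\right) - 26353} = \frac{44513 - 184}{301 \left(-5\right) - 26353} = \frac{44329}{-1505 - 26353} = \frac{44329}{-27858} = 44329 \left(- \frac{1}{27858}\right) = - \frac{44329}{27858}$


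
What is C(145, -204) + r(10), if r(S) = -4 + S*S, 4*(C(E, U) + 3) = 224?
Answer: 149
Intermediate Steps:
C(E, U) = 53 (C(E, U) = -3 + (¼)*224 = -3 + 56 = 53)
r(S) = -4 + S²
C(145, -204) + r(10) = 53 + (-4 + 10²) = 53 + (-4 + 100) = 53 + 96 = 149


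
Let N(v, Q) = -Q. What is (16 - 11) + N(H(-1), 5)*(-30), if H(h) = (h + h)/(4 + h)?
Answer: 155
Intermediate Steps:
H(h) = 2*h/(4 + h) (H(h) = (2*h)/(4 + h) = 2*h/(4 + h))
(16 - 11) + N(H(-1), 5)*(-30) = (16 - 11) - 1*5*(-30) = 5 - 5*(-30) = 5 + 150 = 155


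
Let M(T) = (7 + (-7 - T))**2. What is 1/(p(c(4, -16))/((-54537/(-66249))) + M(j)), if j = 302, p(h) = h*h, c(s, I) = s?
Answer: 18179/1658350844 ≈ 1.0962e-5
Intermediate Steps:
p(h) = h**2
M(T) = T**2 (M(T) = (-T)**2 = T**2)
1/(p(c(4, -16))/((-54537/(-66249))) + M(j)) = 1/(4**2/((-54537/(-66249))) + 302**2) = 1/(16/((-54537*(-1/66249))) + 91204) = 1/(16/(18179/22083) + 91204) = 1/(16*(22083/18179) + 91204) = 1/(353328/18179 + 91204) = 1/(1658350844/18179) = 18179/1658350844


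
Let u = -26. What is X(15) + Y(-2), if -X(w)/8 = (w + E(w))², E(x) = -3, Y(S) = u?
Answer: -1178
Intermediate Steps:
Y(S) = -26
X(w) = -8*(-3 + w)² (X(w) = -8*(w - 3)² = -8*(-3 + w)²)
X(15) + Y(-2) = -8*(-3 + 15)² - 26 = -8*12² - 26 = -8*144 - 26 = -1152 - 26 = -1178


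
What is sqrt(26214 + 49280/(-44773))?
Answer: sqrt(52546942347766)/44773 ≈ 161.90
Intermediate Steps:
sqrt(26214 + 49280/(-44773)) = sqrt(26214 + 49280*(-1/44773)) = sqrt(26214 - 49280/44773) = sqrt(1173630142/44773) = sqrt(52546942347766)/44773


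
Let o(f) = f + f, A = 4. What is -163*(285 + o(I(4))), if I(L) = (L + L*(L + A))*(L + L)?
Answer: -140343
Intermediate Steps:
I(L) = 2*L*(L + L*(4 + L)) (I(L) = (L + L*(L + 4))*(L + L) = (L + L*(4 + L))*(2*L) = 2*L*(L + L*(4 + L)))
o(f) = 2*f
-163*(285 + o(I(4))) = -163*(285 + 2*(2*4²*(5 + 4))) = -163*(285 + 2*(2*16*9)) = -163*(285 + 2*288) = -163*(285 + 576) = -163*861 = -140343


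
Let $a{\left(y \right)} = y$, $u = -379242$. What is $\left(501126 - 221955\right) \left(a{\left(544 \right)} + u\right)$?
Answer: $-105721499358$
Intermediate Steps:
$\left(501126 - 221955\right) \left(a{\left(544 \right)} + u\right) = \left(501126 - 221955\right) \left(544 - 379242\right) = 279171 \left(-378698\right) = -105721499358$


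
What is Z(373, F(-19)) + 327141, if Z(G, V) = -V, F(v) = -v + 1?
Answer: 327121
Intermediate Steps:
F(v) = 1 - v
Z(373, F(-19)) + 327141 = -(1 - 1*(-19)) + 327141 = -(1 + 19) + 327141 = -1*20 + 327141 = -20 + 327141 = 327121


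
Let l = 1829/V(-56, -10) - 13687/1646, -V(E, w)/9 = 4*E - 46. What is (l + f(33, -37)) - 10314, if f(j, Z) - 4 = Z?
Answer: -10353993134/999945 ≈ -10355.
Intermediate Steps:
V(E, w) = 414 - 36*E (V(E, w) = -9*(4*E - 46) = -9*(-46 + 4*E) = 414 - 36*E)
f(j, Z) = 4 + Z
l = -7562219/999945 (l = 1829/(414 - 36*(-56)) - 13687/1646 = 1829/(414 + 2016) - 13687*1/1646 = 1829/2430 - 13687/1646 = -7562219/999945 ≈ -7.5626)
(l + f(33, -37)) - 10314 = (-7562219/999945 + (4 - 37)) - 10314 = (-7562219/999945 - 33) - 10314 = -40560404/999945 - 10314 = -10353993134/999945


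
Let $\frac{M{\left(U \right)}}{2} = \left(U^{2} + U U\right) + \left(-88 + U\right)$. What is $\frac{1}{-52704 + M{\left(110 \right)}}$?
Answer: $- \frac{1}{4260} \approx -0.00023474$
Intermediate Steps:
$M{\left(U \right)} = -176 + 2 U + 4 U^{2}$ ($M{\left(U \right)} = 2 \left(\left(U^{2} + U U\right) + \left(-88 + U\right)\right) = 2 \left(\left(U^{2} + U^{2}\right) + \left(-88 + U\right)\right) = 2 \left(2 U^{2} + \left(-88 + U\right)\right) = 2 \left(-88 + U + 2 U^{2}\right) = -176 + 2 U + 4 U^{2}$)
$\frac{1}{-52704 + M{\left(110 \right)}} = \frac{1}{-52704 + \left(-176 + 2 \cdot 110 + 4 \cdot 110^{2}\right)} = \frac{1}{-52704 + \left(-176 + 220 + 4 \cdot 12100\right)} = \frac{1}{-52704 + \left(-176 + 220 + 48400\right)} = \frac{1}{-52704 + 48444} = \frac{1}{-4260} = - \frac{1}{4260}$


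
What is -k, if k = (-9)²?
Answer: -81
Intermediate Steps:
k = 81
-k = -1*81 = -81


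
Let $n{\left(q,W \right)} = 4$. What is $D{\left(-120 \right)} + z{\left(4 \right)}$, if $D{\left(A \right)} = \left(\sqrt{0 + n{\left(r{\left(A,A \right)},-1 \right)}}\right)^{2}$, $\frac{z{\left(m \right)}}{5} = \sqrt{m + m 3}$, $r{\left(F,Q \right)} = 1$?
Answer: $24$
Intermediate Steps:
$z{\left(m \right)} = 10 \sqrt{m}$ ($z{\left(m \right)} = 5 \sqrt{m + m 3} = 5 \sqrt{m + 3 m} = 5 \sqrt{4 m} = 5 \cdot 2 \sqrt{m} = 10 \sqrt{m}$)
$D{\left(A \right)} = 4$ ($D{\left(A \right)} = \left(\sqrt{0 + 4}\right)^{2} = \left(\sqrt{4}\right)^{2} = 2^{2} = 4$)
$D{\left(-120 \right)} + z{\left(4 \right)} = 4 + 10 \sqrt{4} = 4 + 10 \cdot 2 = 4 + 20 = 24$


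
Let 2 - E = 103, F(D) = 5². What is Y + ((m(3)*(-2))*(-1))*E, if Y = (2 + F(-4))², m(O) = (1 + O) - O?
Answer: 527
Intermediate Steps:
F(D) = 25
m(O) = 1
Y = 729 (Y = (2 + 25)² = 27² = 729)
E = -101 (E = 2 - 1*103 = 2 - 103 = -101)
Y + ((m(3)*(-2))*(-1))*E = 729 + ((1*(-2))*(-1))*(-101) = 729 - 2*(-1)*(-101) = 729 + 2*(-101) = 729 - 202 = 527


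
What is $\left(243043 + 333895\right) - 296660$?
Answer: $280278$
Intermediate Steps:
$\left(243043 + 333895\right) - 296660 = 576938 - 296660 = 280278$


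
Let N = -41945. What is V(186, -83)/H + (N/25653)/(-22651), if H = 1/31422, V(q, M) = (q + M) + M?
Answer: 365165181811265/581066103 ≈ 6.2844e+5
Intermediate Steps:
V(q, M) = q + 2*M (V(q, M) = (M + q) + M = q + 2*M)
H = 1/31422 ≈ 3.1825e-5
V(186, -83)/H + (N/25653)/(-22651) = (186 + 2*(-83))/(1/31422) - 41945/25653/(-22651) = (186 - 166)*31422 - 41945*1/25653*(-1/22651) = 20*31422 - 41945/25653*(-1/22651) = 628440 + 41945/581066103 = 365165181811265/581066103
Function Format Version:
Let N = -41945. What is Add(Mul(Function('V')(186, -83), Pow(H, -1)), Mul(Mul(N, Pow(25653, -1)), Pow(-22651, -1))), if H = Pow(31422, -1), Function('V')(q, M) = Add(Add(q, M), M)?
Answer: Rational(365165181811265, 581066103) ≈ 6.2844e+5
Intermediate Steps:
Function('V')(q, M) = Add(q, Mul(2, M)) (Function('V')(q, M) = Add(Add(M, q), M) = Add(q, Mul(2, M)))
H = Rational(1, 31422) ≈ 3.1825e-5
Add(Mul(Function('V')(186, -83), Pow(H, -1)), Mul(Mul(N, Pow(25653, -1)), Pow(-22651, -1))) = Add(Mul(Add(186, Mul(2, -83)), Pow(Rational(1, 31422), -1)), Mul(Mul(-41945, Pow(25653, -1)), Pow(-22651, -1))) = Add(Mul(Add(186, -166), 31422), Mul(Mul(-41945, Rational(1, 25653)), Rational(-1, 22651))) = Add(Mul(20, 31422), Mul(Rational(-41945, 25653), Rational(-1, 22651))) = Add(628440, Rational(41945, 581066103)) = Rational(365165181811265, 581066103)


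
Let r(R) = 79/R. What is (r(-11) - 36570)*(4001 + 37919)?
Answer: -16866470080/11 ≈ -1.5333e+9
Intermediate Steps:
(r(-11) - 36570)*(4001 + 37919) = (79/(-11) - 36570)*(4001 + 37919) = (79*(-1/11) - 36570)*41920 = (-79/11 - 36570)*41920 = -402349/11*41920 = -16866470080/11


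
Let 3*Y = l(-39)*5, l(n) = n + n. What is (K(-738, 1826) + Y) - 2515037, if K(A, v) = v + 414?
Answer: -2512927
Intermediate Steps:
l(n) = 2*n
K(A, v) = 414 + v
Y = -130 (Y = ((2*(-39))*5)/3 = (-78*5)/3 = (⅓)*(-390) = -130)
(K(-738, 1826) + Y) - 2515037 = ((414 + 1826) - 130) - 2515037 = (2240 - 130) - 2515037 = 2110 - 2515037 = -2512927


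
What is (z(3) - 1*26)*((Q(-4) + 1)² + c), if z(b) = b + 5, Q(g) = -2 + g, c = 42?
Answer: -1206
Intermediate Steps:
z(b) = 5 + b
(z(3) - 1*26)*((Q(-4) + 1)² + c) = ((5 + 3) - 1*26)*(((-2 - 4) + 1)² + 42) = (8 - 26)*((-6 + 1)² + 42) = -18*((-5)² + 42) = -18*(25 + 42) = -18*67 = -1206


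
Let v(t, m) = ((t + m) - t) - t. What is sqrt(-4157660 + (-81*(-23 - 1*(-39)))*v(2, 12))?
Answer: 2*I*sqrt(1042655) ≈ 2042.2*I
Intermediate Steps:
v(t, m) = m - t (v(t, m) = ((m + t) - t) - t = m - t)
sqrt(-4157660 + (-81*(-23 - 1*(-39)))*v(2, 12)) = sqrt(-4157660 + (-81*(-23 - 1*(-39)))*(12 - 1*2)) = sqrt(-4157660 + (-81*(-23 + 39))*(12 - 2)) = sqrt(-4157660 - 81*16*10) = sqrt(-4157660 - 1296*10) = sqrt(-4157660 - 12960) = sqrt(-4170620) = 2*I*sqrt(1042655)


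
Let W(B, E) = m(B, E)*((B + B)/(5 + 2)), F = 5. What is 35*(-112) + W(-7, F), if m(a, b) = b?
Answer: -3930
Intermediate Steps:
W(B, E) = 2*B*E/7 (W(B, E) = E*((B + B)/(5 + 2)) = E*((2*B)/7) = E*((2*B)*(1/7)) = E*(2*B/7) = 2*B*E/7)
35*(-112) + W(-7, F) = 35*(-112) + (2/7)*(-7)*5 = -3920 - 10 = -3930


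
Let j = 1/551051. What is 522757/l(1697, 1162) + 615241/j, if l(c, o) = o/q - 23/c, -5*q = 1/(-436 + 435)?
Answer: 3342674020023142806/9859547 ≈ 3.3903e+11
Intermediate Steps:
q = ⅕ (q = -1/(5*(-436 + 435)) = -⅕/(-1) = -⅕*(-1) = ⅕ ≈ 0.20000)
l(c, o) = -23/c + 5*o (l(c, o) = o/(⅕) - 23/c = o*5 - 23/c = 5*o - 23/c = -23/c + 5*o)
j = 1/551051 ≈ 1.8147e-6
522757/l(1697, 1162) + 615241/j = 522757/(-23/1697 + 5*1162) + 615241/(1/551051) = 522757/(-23*1/1697 + 5810) + 615241*551051 = 522757/(-23/1697 + 5810) + 339029168291 = 522757/(9859547/1697) + 339029168291 = 522757*(1697/9859547) + 339029168291 = 887118629/9859547 + 339029168291 = 3342674020023142806/9859547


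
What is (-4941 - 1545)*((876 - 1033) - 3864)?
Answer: 26080206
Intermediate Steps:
(-4941 - 1545)*((876 - 1033) - 3864) = -6486*(-157 - 3864) = -6486*(-4021) = 26080206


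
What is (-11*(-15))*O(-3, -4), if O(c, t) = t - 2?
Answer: -990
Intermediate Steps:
O(c, t) = -2 + t
(-11*(-15))*O(-3, -4) = (-11*(-15))*(-2 - 4) = 165*(-6) = -990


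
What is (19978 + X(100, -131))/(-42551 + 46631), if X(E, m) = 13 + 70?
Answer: 6687/1360 ≈ 4.9169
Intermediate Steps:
X(E, m) = 83
(19978 + X(100, -131))/(-42551 + 46631) = (19978 + 83)/(-42551 + 46631) = 20061/4080 = 20061*(1/4080) = 6687/1360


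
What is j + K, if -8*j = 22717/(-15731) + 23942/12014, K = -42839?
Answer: -16192502552043/377984468 ≈ -42839.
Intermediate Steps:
j = -25927391/377984468 (j = -(22717/(-15731) + 23942/12014)/8 = -(22717*(-1/15731) + 23942*(1/12014))/8 = -(-22717/15731 + 11971/6007)/8 = -1/8*51854782/94496117 = -25927391/377984468 ≈ -0.068594)
j + K = -25927391/377984468 - 42839 = -16192502552043/377984468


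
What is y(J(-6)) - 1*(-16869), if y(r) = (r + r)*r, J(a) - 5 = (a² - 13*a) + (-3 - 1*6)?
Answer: 41069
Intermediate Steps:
J(a) = -4 + a² - 13*a (J(a) = 5 + ((a² - 13*a) + (-3 - 1*6)) = 5 + ((a² - 13*a) + (-3 - 6)) = 5 + ((a² - 13*a) - 9) = 5 + (-9 + a² - 13*a) = -4 + a² - 13*a)
y(r) = 2*r² (y(r) = (2*r)*r = 2*r²)
y(J(-6)) - 1*(-16869) = 2*(-4 + (-6)² - 13*(-6))² - 1*(-16869) = 2*(-4 + 36 + 78)² + 16869 = 2*110² + 16869 = 2*12100 + 16869 = 24200 + 16869 = 41069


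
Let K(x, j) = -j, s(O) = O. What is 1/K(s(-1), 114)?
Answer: -1/114 ≈ -0.0087719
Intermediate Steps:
1/K(s(-1), 114) = 1/(-1*114) = 1/(-114) = -1/114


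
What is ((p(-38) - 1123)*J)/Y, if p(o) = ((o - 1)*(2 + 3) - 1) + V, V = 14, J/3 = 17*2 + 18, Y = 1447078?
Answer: -101790/723539 ≈ -0.14068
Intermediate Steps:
J = 156 (J = 3*(17*2 + 18) = 3*(34 + 18) = 3*52 = 156)
p(o) = 8 + 5*o (p(o) = ((o - 1)*(2 + 3) - 1) + 14 = ((-1 + o)*5 - 1) + 14 = ((-5 + 5*o) - 1) + 14 = (-6 + 5*o) + 14 = 8 + 5*o)
((p(-38) - 1123)*J)/Y = (((8 + 5*(-38)) - 1123)*156)/1447078 = (((8 - 190) - 1123)*156)*(1/1447078) = ((-182 - 1123)*156)*(1/1447078) = -1305*156*(1/1447078) = -203580*1/1447078 = -101790/723539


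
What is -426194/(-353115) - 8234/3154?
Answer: -41140343/29308545 ≈ -1.4037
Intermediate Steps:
-426194/(-353115) - 8234/3154 = -426194*(-1/353115) - 8234*1/3154 = 426194/353115 - 4117/1577 = -41140343/29308545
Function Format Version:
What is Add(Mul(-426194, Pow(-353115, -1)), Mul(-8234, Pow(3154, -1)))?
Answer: Rational(-41140343, 29308545) ≈ -1.4037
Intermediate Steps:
Add(Mul(-426194, Pow(-353115, -1)), Mul(-8234, Pow(3154, -1))) = Add(Mul(-426194, Rational(-1, 353115)), Mul(-8234, Rational(1, 3154))) = Add(Rational(426194, 353115), Rational(-4117, 1577)) = Rational(-41140343, 29308545)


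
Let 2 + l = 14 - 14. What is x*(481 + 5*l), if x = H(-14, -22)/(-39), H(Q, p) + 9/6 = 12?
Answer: -3297/26 ≈ -126.81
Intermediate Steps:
H(Q, p) = 21/2 (H(Q, p) = -3/2 + 12 = 21/2)
l = -2 (l = -2 + (14 - 14) = -2 + 0 = -2)
x = -7/26 (x = (21/2)/(-39) = (21/2)*(-1/39) = -7/26 ≈ -0.26923)
x*(481 + 5*l) = -7*(481 + 5*(-2))/26 = -7*(481 - 10)/26 = -7/26*471 = -3297/26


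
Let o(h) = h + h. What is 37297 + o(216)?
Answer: 37729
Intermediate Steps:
o(h) = 2*h
37297 + o(216) = 37297 + 2*216 = 37297 + 432 = 37729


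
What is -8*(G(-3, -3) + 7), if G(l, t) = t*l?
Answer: -128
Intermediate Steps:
G(l, t) = l*t
-8*(G(-3, -3) + 7) = -8*(-3*(-3) + 7) = -8*(9 + 7) = -8*16 = -128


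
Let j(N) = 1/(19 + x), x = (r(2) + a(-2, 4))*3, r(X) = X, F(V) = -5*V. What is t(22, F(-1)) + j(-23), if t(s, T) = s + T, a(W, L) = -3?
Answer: 433/16 ≈ 27.063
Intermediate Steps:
t(s, T) = T + s
x = -3 (x = (2 - 3)*3 = -1*3 = -3)
j(N) = 1/16 (j(N) = 1/(19 - 3) = 1/16)
t(22, F(-1)) + j(-23) = (-5*(-1) + 22) + 1/16 = (5 + 22) + 1/16 = 27 + 1/16 = 433/16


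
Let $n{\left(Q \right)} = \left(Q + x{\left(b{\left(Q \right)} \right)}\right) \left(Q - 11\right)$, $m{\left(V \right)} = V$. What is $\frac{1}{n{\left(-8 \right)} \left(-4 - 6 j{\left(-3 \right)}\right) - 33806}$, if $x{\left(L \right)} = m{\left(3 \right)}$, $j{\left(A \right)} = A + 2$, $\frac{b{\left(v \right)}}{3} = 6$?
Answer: $- \frac{1}{33616} \approx -2.9748 \cdot 10^{-5}$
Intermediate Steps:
$b{\left(v \right)} = 18$ ($b{\left(v \right)} = 3 \cdot 6 = 18$)
$j{\left(A \right)} = 2 + A$
$x{\left(L \right)} = 3$
$n{\left(Q \right)} = \left(-11 + Q\right) \left(3 + Q\right)$ ($n{\left(Q \right)} = \left(Q + 3\right) \left(Q - 11\right) = \left(3 + Q\right) \left(-11 + Q\right) = \left(-11 + Q\right) \left(3 + Q\right)$)
$\frac{1}{n{\left(-8 \right)} \left(-4 - 6 j{\left(-3 \right)}\right) - 33806} = \frac{1}{\left(-33 + \left(-8\right)^{2} - -64\right) \left(-4 - 6 \left(2 - 3\right)\right) - 33806} = \frac{1}{\left(-33 + 64 + 64\right) \left(-4 - -6\right) - 33806} = \frac{1}{95 \left(-4 + 6\right) - 33806} = \frac{1}{95 \cdot 2 - 33806} = \frac{1}{190 - 33806} = \frac{1}{-33616} = - \frac{1}{33616}$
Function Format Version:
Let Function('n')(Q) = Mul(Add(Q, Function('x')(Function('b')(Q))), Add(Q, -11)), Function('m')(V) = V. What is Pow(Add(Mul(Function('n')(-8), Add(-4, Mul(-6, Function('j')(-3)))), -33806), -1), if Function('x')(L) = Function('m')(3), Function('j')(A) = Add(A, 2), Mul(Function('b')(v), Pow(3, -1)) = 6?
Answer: Rational(-1, 33616) ≈ -2.9748e-5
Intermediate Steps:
Function('b')(v) = 18 (Function('b')(v) = Mul(3, 6) = 18)
Function('j')(A) = Add(2, A)
Function('x')(L) = 3
Function('n')(Q) = Mul(Add(-11, Q), Add(3, Q)) (Function('n')(Q) = Mul(Add(Q, 3), Add(Q, -11)) = Mul(Add(3, Q), Add(-11, Q)) = Mul(Add(-11, Q), Add(3, Q)))
Pow(Add(Mul(Function('n')(-8), Add(-4, Mul(-6, Function('j')(-3)))), -33806), -1) = Pow(Add(Mul(Add(-33, Pow(-8, 2), Mul(-8, -8)), Add(-4, Mul(-6, Add(2, -3)))), -33806), -1) = Pow(Add(Mul(Add(-33, 64, 64), Add(-4, Mul(-6, -1))), -33806), -1) = Pow(Add(Mul(95, Add(-4, 6)), -33806), -1) = Pow(Add(Mul(95, 2), -33806), -1) = Pow(Add(190, -33806), -1) = Pow(-33616, -1) = Rational(-1, 33616)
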